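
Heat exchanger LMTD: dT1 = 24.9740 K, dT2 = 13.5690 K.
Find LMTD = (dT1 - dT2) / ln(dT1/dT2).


dT1/dT2 = 1.8405
ln(dT1/dT2) = 0.6100
LMTD = 11.4050 / 0.6100 = 18.6953 K

18.6953 K


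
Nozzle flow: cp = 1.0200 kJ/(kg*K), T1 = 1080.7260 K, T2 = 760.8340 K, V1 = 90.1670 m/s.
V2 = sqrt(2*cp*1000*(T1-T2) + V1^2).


dT = 319.8920 K
2*cp*1000*dT = 652579.6800
V1^2 = 8130.0879
V2 = sqrt(660709.7679) = 812.8406 m/s

812.8406 m/s


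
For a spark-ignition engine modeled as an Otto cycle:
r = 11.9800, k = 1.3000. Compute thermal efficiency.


r^(k-1) = 2.1064
eta = 1 - 1/2.1064 = 0.5253 = 52.5252%

52.5252%


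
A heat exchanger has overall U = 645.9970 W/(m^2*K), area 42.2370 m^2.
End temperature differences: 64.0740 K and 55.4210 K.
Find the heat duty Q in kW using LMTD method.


LMTD = 59.6429 K
Q = 645.9970 * 42.2370 * 59.6429 = 1627355.6489 W = 1627.3556 kW

1627.3556 kW


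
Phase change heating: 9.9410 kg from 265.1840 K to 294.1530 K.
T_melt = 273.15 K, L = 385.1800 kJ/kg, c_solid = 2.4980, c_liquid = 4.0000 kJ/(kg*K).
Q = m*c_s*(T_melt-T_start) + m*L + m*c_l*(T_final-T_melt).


Q1 (sensible, solid) = 9.9410 * 2.4980 * 7.9660 = 197.8166 kJ
Q2 (latent) = 9.9410 * 385.1800 = 3829.0744 kJ
Q3 (sensible, liquid) = 9.9410 * 4.0000 * 21.0030 = 835.1633 kJ
Q_total = 4862.0543 kJ

4862.0543 kJ


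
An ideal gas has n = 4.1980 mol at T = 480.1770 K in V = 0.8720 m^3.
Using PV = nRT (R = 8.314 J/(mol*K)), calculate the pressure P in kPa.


P = nRT/V = 4.1980 * 8.314 * 480.1770 / 0.8720
= 16759.2202 / 0.8720 = 19219.2893 Pa = 19.2193 kPa

19.2193 kPa


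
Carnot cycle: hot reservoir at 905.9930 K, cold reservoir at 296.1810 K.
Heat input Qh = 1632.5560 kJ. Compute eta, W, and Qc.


eta = 1 - 296.1810/905.9930 = 0.6731
W = 0.6731 * 1632.5560 = 1098.8520 kJ
Qc = 1632.5560 - 1098.8520 = 533.7040 kJ

eta = 67.3087%, W = 1098.8520 kJ, Qc = 533.7040 kJ


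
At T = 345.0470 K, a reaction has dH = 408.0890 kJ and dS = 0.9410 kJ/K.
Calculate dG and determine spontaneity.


T*dS = 345.0470 * 0.9410 = 324.6892 kJ
dG = 408.0890 - 324.6892 = 83.3998 kJ (non-spontaneous)

dG = 83.3998 kJ, non-spontaneous


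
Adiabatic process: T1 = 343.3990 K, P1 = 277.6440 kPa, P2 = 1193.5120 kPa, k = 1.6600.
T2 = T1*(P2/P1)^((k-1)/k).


(k-1)/k = 0.3976
(P2/P1)^exp = 1.7857
T2 = 343.3990 * 1.7857 = 613.2087 K

613.2087 K


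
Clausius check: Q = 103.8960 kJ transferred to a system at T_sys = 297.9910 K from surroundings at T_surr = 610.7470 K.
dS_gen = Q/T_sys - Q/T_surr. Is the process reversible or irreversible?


dS_sys = 103.8960/297.9910 = 0.3487 kJ/K
dS_surr = -103.8960/610.7470 = -0.1701 kJ/K
dS_gen = 0.3487 - 0.1701 = 0.1785 kJ/K (irreversible)

dS_gen = 0.1785 kJ/K, irreversible


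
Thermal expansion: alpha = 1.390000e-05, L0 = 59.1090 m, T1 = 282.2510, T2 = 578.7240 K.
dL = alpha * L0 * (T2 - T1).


dT = 296.4730 K
dL = 1.390000e-05 * 59.1090 * 296.4730 = 0.243587 m
L_final = 59.352587 m

dL = 0.243587 m


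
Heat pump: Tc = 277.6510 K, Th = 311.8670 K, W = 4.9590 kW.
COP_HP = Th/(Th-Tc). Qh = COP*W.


COP = 311.8670 / 34.2160 = 9.1147
Qh = 9.1147 * 4.9590 = 45.1996 kW

COP = 9.1147, Qh = 45.1996 kW


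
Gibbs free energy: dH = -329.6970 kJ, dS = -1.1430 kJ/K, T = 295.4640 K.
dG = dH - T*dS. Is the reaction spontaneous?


T*dS = 295.4640 * -1.1430 = -337.7154 kJ
dG = -329.6970 + 337.7154 = 8.0184 kJ (non-spontaneous)

dG = 8.0184 kJ, non-spontaneous


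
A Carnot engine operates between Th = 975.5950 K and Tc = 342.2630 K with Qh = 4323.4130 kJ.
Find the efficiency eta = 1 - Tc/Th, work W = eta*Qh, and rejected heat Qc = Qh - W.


eta = 1 - 342.2630/975.5950 = 0.6492
W = 0.6492 * 4323.4130 = 2806.6521 kJ
Qc = 4323.4130 - 2806.6521 = 1516.7609 kJ

eta = 64.9175%, W = 2806.6521 kJ, Qc = 1516.7609 kJ


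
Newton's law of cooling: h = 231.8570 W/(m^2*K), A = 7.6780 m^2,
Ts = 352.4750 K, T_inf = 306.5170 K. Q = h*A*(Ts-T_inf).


dT = 45.9580 K
Q = 231.8570 * 7.6780 * 45.9580 = 81814.3418 W

81814.3418 W


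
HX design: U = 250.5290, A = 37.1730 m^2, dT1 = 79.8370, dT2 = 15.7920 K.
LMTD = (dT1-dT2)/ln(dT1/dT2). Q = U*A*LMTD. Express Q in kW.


LMTD = 39.5222 K
Q = 250.5290 * 37.1730 * 39.5222 = 368066.4340 W = 368.0664 kW

368.0664 kW


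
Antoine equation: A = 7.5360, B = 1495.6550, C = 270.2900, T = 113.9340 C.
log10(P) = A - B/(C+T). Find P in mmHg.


C+T = 384.2240
B/(C+T) = 3.8927
log10(P) = 7.5360 - 3.8927 = 3.6433
P = 10^3.6433 = 4398.8163 mmHg

4398.8163 mmHg


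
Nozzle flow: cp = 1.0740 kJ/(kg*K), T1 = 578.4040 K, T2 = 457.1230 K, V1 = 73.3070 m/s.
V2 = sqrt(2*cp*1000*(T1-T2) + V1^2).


dT = 121.2810 K
2*cp*1000*dT = 260511.5880
V1^2 = 5373.9162
V2 = sqrt(265885.5042) = 515.6409 m/s

515.6409 m/s


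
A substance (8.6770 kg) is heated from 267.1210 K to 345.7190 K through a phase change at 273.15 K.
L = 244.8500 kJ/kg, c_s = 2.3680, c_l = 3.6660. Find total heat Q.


Q1 (sensible, solid) = 8.6770 * 2.3680 * 6.0290 = 123.8787 kJ
Q2 (latent) = 8.6770 * 244.8500 = 2124.5634 kJ
Q3 (sensible, liquid) = 8.6770 * 3.6660 * 72.5690 = 2308.4113 kJ
Q_total = 4556.8535 kJ

4556.8535 kJ


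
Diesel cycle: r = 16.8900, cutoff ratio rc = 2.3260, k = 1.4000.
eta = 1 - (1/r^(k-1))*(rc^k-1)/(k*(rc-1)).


r^(k-1) = 3.0978
rc^k = 3.2603
eta = 0.6070 = 60.6960%

60.6960%


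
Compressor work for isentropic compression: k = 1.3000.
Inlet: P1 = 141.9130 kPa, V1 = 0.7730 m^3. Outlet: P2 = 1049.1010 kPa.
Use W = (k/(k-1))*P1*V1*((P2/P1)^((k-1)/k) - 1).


(k-1)/k = 0.2308
(P2/P1)^exp = 1.5867
W = 4.3333 * 141.9130 * 0.7730 * (1.5867 - 1) = 278.8881 kJ

278.8881 kJ


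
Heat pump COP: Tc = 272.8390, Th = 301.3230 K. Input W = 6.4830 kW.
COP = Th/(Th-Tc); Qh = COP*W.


COP = 301.3230 / 28.4840 = 10.5787
Qh = 10.5787 * 6.4830 = 68.5816 kW

COP = 10.5787, Qh = 68.5816 kW


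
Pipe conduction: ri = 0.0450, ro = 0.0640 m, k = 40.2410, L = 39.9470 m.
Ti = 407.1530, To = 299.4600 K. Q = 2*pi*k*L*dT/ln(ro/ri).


dT = 107.6930 K
ln(ro/ri) = 0.3522
Q = 2*pi*40.2410*39.9470*107.6930 / 0.3522 = 3088200.8137 W

3088200.8137 W


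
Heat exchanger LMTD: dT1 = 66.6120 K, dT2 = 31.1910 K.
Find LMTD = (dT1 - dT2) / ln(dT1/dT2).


dT1/dT2 = 2.1356
ln(dT1/dT2) = 0.7588
LMTD = 35.4210 / 0.7588 = 46.6830 K

46.6830 K


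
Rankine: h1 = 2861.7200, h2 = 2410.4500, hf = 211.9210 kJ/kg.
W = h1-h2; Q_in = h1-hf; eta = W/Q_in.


W = 451.2700 kJ/kg
Q_in = 2649.7990 kJ/kg
eta = 0.1703 = 17.0303%

eta = 17.0303%


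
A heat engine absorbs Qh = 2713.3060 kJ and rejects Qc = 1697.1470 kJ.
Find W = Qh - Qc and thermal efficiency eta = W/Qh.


W = 2713.3060 - 1697.1470 = 1016.1590 kJ
eta = 1016.1590 / 2713.3060 = 0.3745 = 37.4510%

W = 1016.1590 kJ, eta = 37.4510%


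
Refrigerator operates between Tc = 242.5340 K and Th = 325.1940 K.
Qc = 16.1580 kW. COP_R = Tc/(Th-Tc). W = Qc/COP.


COP = 242.5340 / 82.6600 = 2.9341
W = 16.1580 / 2.9341 = 5.5069 kW

COP = 2.9341, W = 5.5069 kW


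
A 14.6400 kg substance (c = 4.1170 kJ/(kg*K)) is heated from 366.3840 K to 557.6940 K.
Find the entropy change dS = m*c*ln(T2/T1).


T2/T1 = 1.5222
ln(T2/T1) = 0.4201
dS = 14.6400 * 4.1170 * 0.4201 = 25.3224 kJ/K

25.3224 kJ/K


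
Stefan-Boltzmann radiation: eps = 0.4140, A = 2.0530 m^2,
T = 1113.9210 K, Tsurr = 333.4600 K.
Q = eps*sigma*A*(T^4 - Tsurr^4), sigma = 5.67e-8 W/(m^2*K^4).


T^4 = 1.5396e+12
Tsurr^4 = 1.2364e+10
Q = 0.4140 * 5.67e-8 * 2.0530 * 1.5273e+12 = 73601.7456 W

73601.7456 W


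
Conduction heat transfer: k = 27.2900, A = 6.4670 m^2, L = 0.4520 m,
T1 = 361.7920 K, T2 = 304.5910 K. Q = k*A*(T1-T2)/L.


dT = 57.2010 K
Q = 27.2900 * 6.4670 * 57.2010 / 0.4520 = 22334.2608 W

22334.2608 W


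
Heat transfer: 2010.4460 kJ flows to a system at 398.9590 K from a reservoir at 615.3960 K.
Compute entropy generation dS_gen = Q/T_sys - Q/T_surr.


dS_sys = 2010.4460/398.9590 = 5.0392 kJ/K
dS_surr = -2010.4460/615.3960 = -3.2669 kJ/K
dS_gen = 5.0392 - 3.2669 = 1.7723 kJ/K (irreversible)

dS_gen = 1.7723 kJ/K, irreversible


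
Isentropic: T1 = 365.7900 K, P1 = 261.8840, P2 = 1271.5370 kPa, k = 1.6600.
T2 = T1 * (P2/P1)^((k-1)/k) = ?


(k-1)/k = 0.3976
(P2/P1)^exp = 1.8743
T2 = 365.7900 * 1.8743 = 685.5929 K

685.5929 K


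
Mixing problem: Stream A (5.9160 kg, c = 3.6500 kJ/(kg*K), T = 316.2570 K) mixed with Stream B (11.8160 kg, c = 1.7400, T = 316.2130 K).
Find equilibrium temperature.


num = 13330.3526
den = 42.1532
Tf = 316.2355 K

316.2355 K


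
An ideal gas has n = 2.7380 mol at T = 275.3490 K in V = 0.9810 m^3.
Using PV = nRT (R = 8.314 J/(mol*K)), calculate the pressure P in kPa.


P = nRT/V = 2.7380 * 8.314 * 275.3490 / 0.9810
= 6267.9708 / 0.9810 = 6389.3689 Pa = 6.3894 kPa

6.3894 kPa


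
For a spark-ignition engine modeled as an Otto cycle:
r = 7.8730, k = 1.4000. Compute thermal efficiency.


r^(k-1) = 2.2827
eta = 1 - 1/2.2827 = 0.5619 = 56.1930%

56.1930%


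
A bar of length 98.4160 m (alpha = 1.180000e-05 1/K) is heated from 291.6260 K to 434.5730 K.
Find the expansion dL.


dT = 142.9470 K
dL = 1.180000e-05 * 98.4160 * 142.9470 = 0.166006 m
L_final = 98.582006 m

dL = 0.166006 m


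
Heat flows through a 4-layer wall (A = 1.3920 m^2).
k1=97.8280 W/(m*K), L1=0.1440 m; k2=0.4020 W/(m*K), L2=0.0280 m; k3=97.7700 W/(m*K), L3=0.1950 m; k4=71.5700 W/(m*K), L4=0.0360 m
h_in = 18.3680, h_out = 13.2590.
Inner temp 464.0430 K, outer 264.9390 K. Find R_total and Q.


R_conv_in = 1/(18.3680*1.3920) = 0.0391
R_1 = 0.1440/(97.8280*1.3920) = 0.0011
R_2 = 0.0280/(0.4020*1.3920) = 0.0500
R_3 = 0.1950/(97.7700*1.3920) = 0.0014
R_4 = 0.0360/(71.5700*1.3920) = 0.0004
R_conv_out = 1/(13.2590*1.3920) = 0.0542
R_total = 0.1462 K/W
Q = 199.1040 / 0.1462 = 1362.0360 W

R_total = 0.1462 K/W, Q = 1362.0360 W


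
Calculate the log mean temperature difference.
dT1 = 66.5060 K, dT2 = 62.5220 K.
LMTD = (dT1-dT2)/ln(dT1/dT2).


dT1/dT2 = 1.0637
ln(dT1/dT2) = 0.0618
LMTD = 3.9840 / 0.0618 = 64.4935 K

64.4935 K


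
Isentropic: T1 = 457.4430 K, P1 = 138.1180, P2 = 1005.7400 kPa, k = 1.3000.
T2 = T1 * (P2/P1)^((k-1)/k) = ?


(k-1)/k = 0.2308
(P2/P1)^exp = 1.5812
T2 = 457.4430 * 1.5812 = 723.2932 K

723.2932 K


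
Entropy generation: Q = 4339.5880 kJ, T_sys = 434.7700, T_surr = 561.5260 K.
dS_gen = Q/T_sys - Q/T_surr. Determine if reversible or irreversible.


dS_sys = 4339.5880/434.7700 = 9.9813 kJ/K
dS_surr = -4339.5880/561.5260 = -7.7282 kJ/K
dS_gen = 9.9813 - 7.7282 = 2.2531 kJ/K (irreversible)

dS_gen = 2.2531 kJ/K, irreversible


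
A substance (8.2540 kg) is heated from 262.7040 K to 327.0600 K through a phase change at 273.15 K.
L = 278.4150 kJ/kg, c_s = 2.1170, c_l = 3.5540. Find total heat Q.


Q1 (sensible, solid) = 8.2540 * 2.1170 * 10.4460 = 182.5305 kJ
Q2 (latent) = 8.2540 * 278.4150 = 2298.0374 kJ
Q3 (sensible, liquid) = 8.2540 * 3.5540 * 53.9100 = 1581.4345 kJ
Q_total = 4062.0024 kJ

4062.0024 kJ


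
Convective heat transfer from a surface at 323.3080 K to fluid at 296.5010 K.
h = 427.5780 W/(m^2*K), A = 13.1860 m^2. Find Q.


dT = 26.8070 K
Q = 427.5780 * 13.1860 * 26.8070 = 151139.0323 W

151139.0323 W


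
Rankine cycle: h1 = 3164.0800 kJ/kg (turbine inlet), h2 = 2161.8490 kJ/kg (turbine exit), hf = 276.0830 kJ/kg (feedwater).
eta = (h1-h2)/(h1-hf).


W = 1002.2310 kJ/kg
Q_in = 2887.9970 kJ/kg
eta = 0.3470 = 34.7033%

eta = 34.7033%


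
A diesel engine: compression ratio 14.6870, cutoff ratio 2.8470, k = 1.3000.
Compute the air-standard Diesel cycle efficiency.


r^(k-1) = 2.2391
rc^k = 3.8968
eta = 0.4612 = 46.1206%

46.1206%


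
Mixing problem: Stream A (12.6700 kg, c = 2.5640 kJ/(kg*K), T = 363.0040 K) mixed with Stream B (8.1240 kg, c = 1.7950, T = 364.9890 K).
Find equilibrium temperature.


num = 17114.9857
den = 47.0685
Tf = 363.6190 K

363.6190 K


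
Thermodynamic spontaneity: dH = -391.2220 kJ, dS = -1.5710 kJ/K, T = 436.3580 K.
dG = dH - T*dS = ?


T*dS = 436.3580 * -1.5710 = -685.5184 kJ
dG = -391.2220 + 685.5184 = 294.2964 kJ (non-spontaneous)

dG = 294.2964 kJ, non-spontaneous


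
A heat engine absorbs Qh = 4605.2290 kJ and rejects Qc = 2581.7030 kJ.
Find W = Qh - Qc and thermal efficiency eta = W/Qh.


W = 4605.2290 - 2581.7030 = 2023.5260 kJ
eta = 2023.5260 / 4605.2290 = 0.4394 = 43.9397%

W = 2023.5260 kJ, eta = 43.9397%


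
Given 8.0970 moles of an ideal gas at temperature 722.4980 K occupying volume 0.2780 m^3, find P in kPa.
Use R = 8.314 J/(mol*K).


P = nRT/V = 8.0970 * 8.314 * 722.4980 / 0.2780
= 48637.4513 / 0.2780 = 174954.8607 Pa = 174.9549 kPa

174.9549 kPa


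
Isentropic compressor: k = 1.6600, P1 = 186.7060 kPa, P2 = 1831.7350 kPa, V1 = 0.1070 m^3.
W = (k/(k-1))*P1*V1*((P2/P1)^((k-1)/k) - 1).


(k-1)/k = 0.3976
(P2/P1)^exp = 2.4791
W = 2.5152 * 186.7060 * 0.1070 * (2.4791 - 1) = 74.3191 kJ

74.3191 kJ


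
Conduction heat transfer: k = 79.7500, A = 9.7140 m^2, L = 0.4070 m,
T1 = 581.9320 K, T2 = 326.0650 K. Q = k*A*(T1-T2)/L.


dT = 255.8670 K
Q = 79.7500 * 9.7140 * 255.8670 / 0.4070 = 487022.0885 W

487022.0885 W


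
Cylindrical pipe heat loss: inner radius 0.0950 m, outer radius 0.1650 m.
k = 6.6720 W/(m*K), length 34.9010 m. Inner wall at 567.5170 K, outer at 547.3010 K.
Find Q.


dT = 20.2160 K
ln(ro/ri) = 0.5521
Q = 2*pi*6.6720*34.9010*20.2160 / 0.5521 = 53576.7016 W

53576.7016 W


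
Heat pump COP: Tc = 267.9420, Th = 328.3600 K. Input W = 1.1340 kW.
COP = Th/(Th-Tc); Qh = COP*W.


COP = 328.3600 / 60.4180 = 5.4348
Qh = 5.4348 * 1.1340 = 6.1631 kW

COP = 5.4348, Qh = 6.1631 kW


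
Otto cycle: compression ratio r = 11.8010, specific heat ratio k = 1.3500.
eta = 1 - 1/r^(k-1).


r^(k-1) = 2.3723
eta = 1 - 1/2.3723 = 0.5785 = 57.8470%

57.8470%


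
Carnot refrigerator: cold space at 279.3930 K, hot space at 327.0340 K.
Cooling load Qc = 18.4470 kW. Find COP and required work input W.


COP = 279.3930 / 47.6410 = 5.8645
W = 18.4470 / 5.8645 = 3.1455 kW

COP = 5.8645, W = 3.1455 kW


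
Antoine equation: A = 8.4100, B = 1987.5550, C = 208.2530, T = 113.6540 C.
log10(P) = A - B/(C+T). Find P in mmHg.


C+T = 321.9070
B/(C+T) = 6.1743
log10(P) = 8.4100 - 6.1743 = 2.2357
P = 10^2.2357 = 172.0623 mmHg

172.0623 mmHg


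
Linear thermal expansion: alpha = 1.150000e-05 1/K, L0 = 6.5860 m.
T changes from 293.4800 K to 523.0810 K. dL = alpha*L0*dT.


dT = 229.6010 K
dL = 1.150000e-05 * 6.5860 * 229.6010 = 0.017390 m
L_final = 6.603390 m

dL = 0.017390 m


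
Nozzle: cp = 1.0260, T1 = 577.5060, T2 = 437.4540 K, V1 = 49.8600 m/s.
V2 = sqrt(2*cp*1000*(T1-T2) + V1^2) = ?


dT = 140.0520 K
2*cp*1000*dT = 287386.7040
V1^2 = 2486.0196
V2 = sqrt(289872.7236) = 538.3983 m/s

538.3983 m/s


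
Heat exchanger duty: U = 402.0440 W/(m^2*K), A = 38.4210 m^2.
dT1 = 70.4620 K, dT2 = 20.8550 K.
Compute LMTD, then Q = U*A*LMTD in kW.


LMTD = 40.7456 K
Q = 402.0440 * 38.4210 * 40.7456 = 629395.2171 W = 629.3952 kW

629.3952 kW


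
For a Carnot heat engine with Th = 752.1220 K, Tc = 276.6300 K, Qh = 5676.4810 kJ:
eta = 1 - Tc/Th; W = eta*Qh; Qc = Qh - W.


eta = 1 - 276.6300/752.1220 = 0.6322
W = 0.6322 * 5676.4810 = 3588.6748 kJ
Qc = 5676.4810 - 3588.6748 = 2087.8062 kJ

eta = 63.2201%, W = 3588.6748 kJ, Qc = 2087.8062 kJ


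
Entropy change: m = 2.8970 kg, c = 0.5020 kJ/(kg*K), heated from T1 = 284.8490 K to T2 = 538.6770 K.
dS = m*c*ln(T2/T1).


T2/T1 = 1.8911
ln(T2/T1) = 0.6372
dS = 2.8970 * 0.5020 * 0.6372 = 0.9266 kJ/K

0.9266 kJ/K


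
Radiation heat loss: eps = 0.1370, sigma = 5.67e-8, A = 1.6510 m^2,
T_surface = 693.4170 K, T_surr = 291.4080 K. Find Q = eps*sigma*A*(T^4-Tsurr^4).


T^4 = 2.3119e+11
Tsurr^4 = 7.2112e+09
Q = 0.1370 * 5.67e-8 * 1.6510 * 2.2398e+11 = 2872.5450 W

2872.5450 W


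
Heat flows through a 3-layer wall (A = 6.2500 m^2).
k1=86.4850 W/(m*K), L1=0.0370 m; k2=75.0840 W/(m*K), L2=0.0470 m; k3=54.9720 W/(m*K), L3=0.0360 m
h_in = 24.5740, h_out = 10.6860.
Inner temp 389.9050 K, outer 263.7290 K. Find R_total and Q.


R_conv_in = 1/(24.5740*6.2500) = 0.0065
R_1 = 0.0370/(86.4850*6.2500) = 6.8451e-05
R_2 = 0.0470/(75.0840*6.2500) = 0.0001
R_3 = 0.0360/(54.9720*6.2500) = 0.0001
R_conv_out = 1/(10.6860*6.2500) = 0.0150
R_total = 0.0218 K/W
Q = 126.1760 / 0.0218 = 5799.2771 W

R_total = 0.0218 K/W, Q = 5799.2771 W


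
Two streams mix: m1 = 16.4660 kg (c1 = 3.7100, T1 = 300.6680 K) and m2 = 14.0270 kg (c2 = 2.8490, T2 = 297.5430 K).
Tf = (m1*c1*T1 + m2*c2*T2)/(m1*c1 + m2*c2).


num = 30258.1534
den = 101.0518
Tf = 299.4322 K

299.4322 K


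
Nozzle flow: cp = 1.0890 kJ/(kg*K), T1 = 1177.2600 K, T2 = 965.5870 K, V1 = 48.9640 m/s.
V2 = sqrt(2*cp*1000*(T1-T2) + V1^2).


dT = 211.6730 K
2*cp*1000*dT = 461023.7940
V1^2 = 2397.4733
V2 = sqrt(463421.2673) = 680.7505 m/s

680.7505 m/s


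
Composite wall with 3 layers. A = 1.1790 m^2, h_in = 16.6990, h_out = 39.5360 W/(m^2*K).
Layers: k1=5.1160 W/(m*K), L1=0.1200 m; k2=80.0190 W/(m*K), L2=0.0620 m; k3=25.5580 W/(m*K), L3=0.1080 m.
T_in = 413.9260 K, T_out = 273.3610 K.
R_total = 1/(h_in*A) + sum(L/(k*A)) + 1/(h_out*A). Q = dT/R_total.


R_conv_in = 1/(16.6990*1.1790) = 0.0508
R_1 = 0.1200/(5.1160*1.1790) = 0.0199
R_2 = 0.0620/(80.0190*1.1790) = 0.0007
R_3 = 0.1080/(25.5580*1.1790) = 0.0036
R_conv_out = 1/(39.5360*1.1790) = 0.0215
R_total = 0.0964 K/W
Q = 140.5650 / 0.0964 = 1458.4261 W

R_total = 0.0964 K/W, Q = 1458.4261 W


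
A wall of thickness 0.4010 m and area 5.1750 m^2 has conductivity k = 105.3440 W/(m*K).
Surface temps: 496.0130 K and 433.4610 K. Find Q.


dT = 62.5520 K
Q = 105.3440 * 5.1750 * 62.5520 / 0.4010 = 85038.7732 W

85038.7732 W


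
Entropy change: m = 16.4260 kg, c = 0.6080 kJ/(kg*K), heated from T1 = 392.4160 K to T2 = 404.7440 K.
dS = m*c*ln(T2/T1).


T2/T1 = 1.0314
ln(T2/T1) = 0.0309
dS = 16.4260 * 0.6080 * 0.0309 = 0.3089 kJ/K

0.3089 kJ/K


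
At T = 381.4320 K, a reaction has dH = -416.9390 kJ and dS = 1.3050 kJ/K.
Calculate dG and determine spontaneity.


T*dS = 381.4320 * 1.3050 = 497.7688 kJ
dG = -416.9390 - 497.7688 = -914.7078 kJ (spontaneous)

dG = -914.7078 kJ, spontaneous


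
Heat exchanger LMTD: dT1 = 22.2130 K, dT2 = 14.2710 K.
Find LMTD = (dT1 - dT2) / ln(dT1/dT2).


dT1/dT2 = 1.5565
ln(dT1/dT2) = 0.4424
LMTD = 7.9420 / 0.4424 = 17.9501 K

17.9501 K


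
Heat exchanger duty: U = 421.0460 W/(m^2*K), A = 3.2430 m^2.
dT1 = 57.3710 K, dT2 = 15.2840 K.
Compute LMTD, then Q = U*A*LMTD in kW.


LMTD = 31.8182 K
Q = 421.0460 * 3.2430 * 31.8182 = 43446.2670 W = 43.4463 kW

43.4463 kW


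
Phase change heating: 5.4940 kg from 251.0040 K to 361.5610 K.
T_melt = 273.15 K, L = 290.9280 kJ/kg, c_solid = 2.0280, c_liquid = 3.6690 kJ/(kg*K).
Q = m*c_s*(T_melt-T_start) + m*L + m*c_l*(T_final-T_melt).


Q1 (sensible, solid) = 5.4940 * 2.0280 * 22.1460 = 246.7470 kJ
Q2 (latent) = 5.4940 * 290.9280 = 1598.3584 kJ
Q3 (sensible, liquid) = 5.4940 * 3.6690 * 88.4110 = 1782.1435 kJ
Q_total = 3627.2489 kJ

3627.2489 kJ


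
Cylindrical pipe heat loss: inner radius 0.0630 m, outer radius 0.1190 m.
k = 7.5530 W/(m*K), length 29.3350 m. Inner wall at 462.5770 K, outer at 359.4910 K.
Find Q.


dT = 103.0860 K
ln(ro/ri) = 0.6360
Q = 2*pi*7.5530*29.3350*103.0860 / 0.6360 = 225650.1824 W

225650.1824 W


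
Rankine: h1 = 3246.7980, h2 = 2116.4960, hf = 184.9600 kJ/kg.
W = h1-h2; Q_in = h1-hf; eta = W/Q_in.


W = 1130.3020 kJ/kg
Q_in = 3061.8380 kJ/kg
eta = 0.3692 = 36.9158%

eta = 36.9158%


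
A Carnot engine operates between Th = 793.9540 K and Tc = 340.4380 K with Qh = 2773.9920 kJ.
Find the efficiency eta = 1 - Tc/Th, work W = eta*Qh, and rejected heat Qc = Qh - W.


eta = 1 - 340.4380/793.9540 = 0.5712
W = 0.5712 * 2773.9920 = 1584.5373 kJ
Qc = 2773.9920 - 1584.5373 = 1189.4547 kJ

eta = 57.1212%, W = 1584.5373 kJ, Qc = 1189.4547 kJ


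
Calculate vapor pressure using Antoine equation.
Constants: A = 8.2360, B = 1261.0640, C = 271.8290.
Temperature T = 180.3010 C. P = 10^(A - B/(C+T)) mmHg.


C+T = 452.1300
B/(C+T) = 2.7892
log10(P) = 8.2360 - 2.7892 = 5.4468
P = 10^5.4468 = 279793.4806 mmHg

279793.4806 mmHg


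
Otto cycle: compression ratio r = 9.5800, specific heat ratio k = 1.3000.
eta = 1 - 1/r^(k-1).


r^(k-1) = 1.9697
eta = 1 - 1/1.9697 = 0.4923 = 49.2320%

49.2320%


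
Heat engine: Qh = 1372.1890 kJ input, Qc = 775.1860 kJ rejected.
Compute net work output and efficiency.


W = 1372.1890 - 775.1860 = 597.0030 kJ
eta = 597.0030 / 1372.1890 = 0.4351 = 43.5073%

W = 597.0030 kJ, eta = 43.5073%


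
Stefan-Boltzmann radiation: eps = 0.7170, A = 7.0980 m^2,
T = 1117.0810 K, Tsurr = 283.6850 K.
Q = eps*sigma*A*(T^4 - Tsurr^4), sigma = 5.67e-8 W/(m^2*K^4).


T^4 = 1.5572e+12
Tsurr^4 = 6.4766e+09
Q = 0.7170 * 5.67e-8 * 7.0980 * 1.5507e+12 = 447472.9613 W

447472.9613 W


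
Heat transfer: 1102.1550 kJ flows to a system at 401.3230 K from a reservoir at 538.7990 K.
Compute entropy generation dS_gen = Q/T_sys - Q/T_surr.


dS_sys = 1102.1550/401.3230 = 2.7463 kJ/K
dS_surr = -1102.1550/538.7990 = -2.0456 kJ/K
dS_gen = 2.7463 - 2.0456 = 0.7007 kJ/K (irreversible)

dS_gen = 0.7007 kJ/K, irreversible


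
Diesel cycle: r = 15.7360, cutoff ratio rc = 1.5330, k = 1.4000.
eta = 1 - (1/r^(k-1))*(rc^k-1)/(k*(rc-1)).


r^(k-1) = 3.0113
rc^k = 1.8187
eta = 0.6357 = 63.5660%

63.5660%


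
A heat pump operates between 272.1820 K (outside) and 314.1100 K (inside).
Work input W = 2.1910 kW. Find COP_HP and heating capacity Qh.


COP = 314.1100 / 41.9280 = 7.4917
Qh = 7.4917 * 2.1910 = 16.4142 kW

COP = 7.4917, Qh = 16.4142 kW


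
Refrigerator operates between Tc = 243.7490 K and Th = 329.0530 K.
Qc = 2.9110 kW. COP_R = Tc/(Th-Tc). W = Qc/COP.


COP = 243.7490 / 85.3040 = 2.8574
W = 2.9110 / 2.8574 = 1.0188 kW

COP = 2.8574, W = 1.0188 kW


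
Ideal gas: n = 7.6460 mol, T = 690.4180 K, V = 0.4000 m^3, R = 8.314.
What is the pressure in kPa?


P = nRT/V = 7.6460 * 8.314 * 690.4180 / 0.4000
= 43889.0741 / 0.4000 = 109722.6853 Pa = 109.7227 kPa

109.7227 kPa


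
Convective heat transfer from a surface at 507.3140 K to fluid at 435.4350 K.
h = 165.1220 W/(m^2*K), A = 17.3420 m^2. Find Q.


dT = 71.8790 K
Q = 165.1220 * 17.3420 * 71.8790 = 205828.8031 W

205828.8031 W


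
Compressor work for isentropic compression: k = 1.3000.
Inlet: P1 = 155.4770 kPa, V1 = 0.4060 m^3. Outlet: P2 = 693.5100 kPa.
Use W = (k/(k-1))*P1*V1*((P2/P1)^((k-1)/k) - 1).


(k-1)/k = 0.2308
(P2/P1)^exp = 1.4121
W = 4.3333 * 155.4770 * 0.4060 * (1.4121 - 1) = 112.7179 kJ

112.7179 kJ


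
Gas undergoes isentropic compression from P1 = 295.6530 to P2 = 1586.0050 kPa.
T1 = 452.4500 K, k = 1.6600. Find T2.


(k-1)/k = 0.3976
(P2/P1)^exp = 1.9501
T2 = 452.4500 * 1.9501 = 882.3108 K

882.3108 K


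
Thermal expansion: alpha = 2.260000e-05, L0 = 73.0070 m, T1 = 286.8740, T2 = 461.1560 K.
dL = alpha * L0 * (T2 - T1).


dT = 174.2820 K
dL = 2.260000e-05 * 73.0070 * 174.2820 = 0.287558 m
L_final = 73.294558 m

dL = 0.287558 m


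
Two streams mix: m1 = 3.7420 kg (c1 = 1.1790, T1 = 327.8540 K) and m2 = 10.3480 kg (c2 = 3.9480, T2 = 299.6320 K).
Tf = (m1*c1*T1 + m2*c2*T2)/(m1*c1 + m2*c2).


num = 13687.5691
den = 45.2657
Tf = 302.3827 K

302.3827 K


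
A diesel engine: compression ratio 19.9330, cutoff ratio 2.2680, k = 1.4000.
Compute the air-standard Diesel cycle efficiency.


r^(k-1) = 3.3100
rc^k = 3.1470
eta = 0.6346 = 63.4606%

63.4606%


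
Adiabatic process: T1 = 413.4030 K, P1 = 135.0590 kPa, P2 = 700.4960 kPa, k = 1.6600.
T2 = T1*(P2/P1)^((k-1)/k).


(k-1)/k = 0.3976
(P2/P1)^exp = 1.9241
T2 = 413.4030 * 1.9241 = 795.4335 K

795.4335 K


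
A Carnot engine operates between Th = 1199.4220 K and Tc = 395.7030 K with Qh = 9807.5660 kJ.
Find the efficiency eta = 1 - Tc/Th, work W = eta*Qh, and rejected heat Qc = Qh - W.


eta = 1 - 395.7030/1199.4220 = 0.6701
W = 0.6701 * 9807.5660 = 6571.9381 kJ
Qc = 9807.5660 - 6571.9381 = 3235.6279 kJ

eta = 67.0089%, W = 6571.9381 kJ, Qc = 3235.6279 kJ


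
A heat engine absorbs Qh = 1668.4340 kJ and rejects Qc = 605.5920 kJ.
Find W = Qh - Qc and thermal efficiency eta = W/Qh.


W = 1668.4340 - 605.5920 = 1062.8420 kJ
eta = 1062.8420 / 1668.4340 = 0.6370 = 63.7030%

W = 1062.8420 kJ, eta = 63.7030%


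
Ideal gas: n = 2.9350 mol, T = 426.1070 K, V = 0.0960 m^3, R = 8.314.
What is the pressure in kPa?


P = nRT/V = 2.9350 * 8.314 * 426.1070 / 0.0960
= 10397.6883 / 0.0960 = 108309.2532 Pa = 108.3093 kPa

108.3093 kPa


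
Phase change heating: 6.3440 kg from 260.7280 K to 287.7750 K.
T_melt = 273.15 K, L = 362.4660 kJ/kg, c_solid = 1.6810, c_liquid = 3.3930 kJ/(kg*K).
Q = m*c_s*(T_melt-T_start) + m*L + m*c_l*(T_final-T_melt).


Q1 (sensible, solid) = 6.3440 * 1.6810 * 12.4220 = 132.4715 kJ
Q2 (latent) = 6.3440 * 362.4660 = 2299.4843 kJ
Q3 (sensible, liquid) = 6.3440 * 3.3930 * 14.6250 = 314.8059 kJ
Q_total = 2746.7617 kJ

2746.7617 kJ


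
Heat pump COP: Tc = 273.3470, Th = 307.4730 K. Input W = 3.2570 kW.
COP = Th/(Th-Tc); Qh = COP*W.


COP = 307.4730 / 34.1260 = 9.0099
Qh = 9.0099 * 3.2570 = 29.3454 kW

COP = 9.0099, Qh = 29.3454 kW


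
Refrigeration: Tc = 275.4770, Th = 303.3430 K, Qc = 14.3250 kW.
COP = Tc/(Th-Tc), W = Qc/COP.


COP = 275.4770 / 27.8660 = 9.8858
W = 14.3250 / 9.8858 = 1.4491 kW

COP = 9.8858, W = 1.4491 kW


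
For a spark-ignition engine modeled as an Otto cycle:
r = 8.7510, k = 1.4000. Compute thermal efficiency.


r^(k-1) = 2.3813
eta = 1 - 1/2.3813 = 0.5801 = 58.0070%

58.0070%


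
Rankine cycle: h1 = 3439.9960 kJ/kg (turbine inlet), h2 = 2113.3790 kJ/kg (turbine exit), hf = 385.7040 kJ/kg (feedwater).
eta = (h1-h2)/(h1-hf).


W = 1326.6170 kJ/kg
Q_in = 3054.2920 kJ/kg
eta = 0.4343 = 43.4345%

eta = 43.4345%


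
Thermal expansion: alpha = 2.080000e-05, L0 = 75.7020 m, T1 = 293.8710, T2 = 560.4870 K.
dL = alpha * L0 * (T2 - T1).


dT = 266.6160 K
dL = 2.080000e-05 * 75.7020 * 266.6160 = 0.419814 m
L_final = 76.121814 m

dL = 0.419814 m


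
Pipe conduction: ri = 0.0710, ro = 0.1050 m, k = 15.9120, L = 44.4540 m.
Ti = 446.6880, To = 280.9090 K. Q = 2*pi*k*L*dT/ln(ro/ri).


dT = 165.7790 K
ln(ro/ri) = 0.3913
Q = 2*pi*15.9120*44.4540*165.7790 / 0.3913 = 1883028.2012 W

1883028.2012 W


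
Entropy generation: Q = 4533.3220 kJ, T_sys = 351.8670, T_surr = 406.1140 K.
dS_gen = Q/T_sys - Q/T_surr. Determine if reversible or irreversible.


dS_sys = 4533.3220/351.8670 = 12.8836 kJ/K
dS_surr = -4533.3220/406.1140 = -11.1627 kJ/K
dS_gen = 12.8836 - 11.1627 = 1.7209 kJ/K (irreversible)

dS_gen = 1.7209 kJ/K, irreversible


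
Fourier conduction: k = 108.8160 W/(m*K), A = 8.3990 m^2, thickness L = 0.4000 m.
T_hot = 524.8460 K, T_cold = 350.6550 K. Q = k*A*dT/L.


dT = 174.1910 K
Q = 108.8160 * 8.3990 * 174.1910 / 0.4000 = 398002.7381 W

398002.7381 W


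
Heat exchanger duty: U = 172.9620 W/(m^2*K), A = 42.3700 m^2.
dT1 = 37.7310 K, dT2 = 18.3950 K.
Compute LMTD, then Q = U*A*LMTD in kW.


LMTD = 26.9152 K
Q = 172.9620 * 42.3700 * 26.9152 = 197245.7128 W = 197.2457 kW

197.2457 kW


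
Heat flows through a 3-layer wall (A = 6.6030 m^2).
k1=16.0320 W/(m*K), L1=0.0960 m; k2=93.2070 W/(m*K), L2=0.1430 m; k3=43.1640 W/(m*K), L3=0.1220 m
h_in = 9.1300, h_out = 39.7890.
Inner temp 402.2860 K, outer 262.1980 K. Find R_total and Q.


R_conv_in = 1/(9.1300*6.6030) = 0.0166
R_1 = 0.0960/(16.0320*6.6030) = 0.0009
R_2 = 0.1430/(93.2070*6.6030) = 0.0002
R_3 = 0.1220/(43.1640*6.6030) = 0.0004
R_conv_out = 1/(39.7890*6.6030) = 0.0038
R_total = 0.0220 K/W
Q = 140.0880 / 0.0220 = 6378.8658 W

R_total = 0.0220 K/W, Q = 6378.8658 W


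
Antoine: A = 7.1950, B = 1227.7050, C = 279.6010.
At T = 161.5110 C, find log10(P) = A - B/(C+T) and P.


C+T = 441.1120
B/(C+T) = 2.7832
log10(P) = 7.1950 - 2.7832 = 4.4118
P = 10^4.4118 = 25810.4324 mmHg

25810.4324 mmHg


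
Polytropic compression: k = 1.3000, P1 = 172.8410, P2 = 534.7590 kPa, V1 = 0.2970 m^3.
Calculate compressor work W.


(k-1)/k = 0.2308
(P2/P1)^exp = 1.2978
W = 4.3333 * 172.8410 * 0.2970 * (1.2978 - 1) = 66.2360 kJ

66.2360 kJ


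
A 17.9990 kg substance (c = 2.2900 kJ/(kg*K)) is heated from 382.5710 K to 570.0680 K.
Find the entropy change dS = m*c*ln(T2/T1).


T2/T1 = 1.4901
ln(T2/T1) = 0.3988
dS = 17.9990 * 2.2900 * 0.3988 = 16.4393 kJ/K

16.4393 kJ/K


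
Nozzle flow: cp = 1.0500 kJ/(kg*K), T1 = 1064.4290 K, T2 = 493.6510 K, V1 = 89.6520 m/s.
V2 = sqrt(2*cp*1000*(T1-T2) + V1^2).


dT = 570.7780 K
2*cp*1000*dT = 1198633.8000
V1^2 = 8037.4811
V2 = sqrt(1206671.2811) = 1098.4859 m/s

1098.4859 m/s


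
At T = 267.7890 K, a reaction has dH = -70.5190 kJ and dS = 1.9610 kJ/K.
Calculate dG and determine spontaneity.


T*dS = 267.7890 * 1.9610 = 525.1342 kJ
dG = -70.5190 - 525.1342 = -595.6532 kJ (spontaneous)

dG = -595.6532 kJ, spontaneous


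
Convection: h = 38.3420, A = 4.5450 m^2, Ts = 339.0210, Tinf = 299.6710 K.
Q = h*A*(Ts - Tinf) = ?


dT = 39.3500 K
Q = 38.3420 * 4.5450 * 39.3500 = 6857.3037 W

6857.3037 W


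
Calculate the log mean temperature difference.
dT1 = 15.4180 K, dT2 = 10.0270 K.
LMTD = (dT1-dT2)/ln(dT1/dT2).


dT1/dT2 = 1.5376
ln(dT1/dT2) = 0.4303
LMTD = 5.3910 / 0.4303 = 12.5298 K

12.5298 K


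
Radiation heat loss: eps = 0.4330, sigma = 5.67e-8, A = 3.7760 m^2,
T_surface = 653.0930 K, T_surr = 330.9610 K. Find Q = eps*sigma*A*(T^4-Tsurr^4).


T^4 = 1.8193e+11
Tsurr^4 = 1.1998e+10
Q = 0.4330 * 5.67e-8 * 3.7760 * 1.6993e+11 = 15753.3790 W

15753.3790 W


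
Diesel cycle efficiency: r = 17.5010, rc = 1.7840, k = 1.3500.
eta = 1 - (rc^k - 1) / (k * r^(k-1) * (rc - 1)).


r^(k-1) = 2.7232
rc^k = 2.1847
eta = 0.5890 = 58.8973%

58.8973%


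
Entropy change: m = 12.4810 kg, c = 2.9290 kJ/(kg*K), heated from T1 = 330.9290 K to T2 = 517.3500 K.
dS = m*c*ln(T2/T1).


T2/T1 = 1.5633
ln(T2/T1) = 0.4468
dS = 12.4810 * 2.9290 * 0.4468 = 16.3342 kJ/K

16.3342 kJ/K


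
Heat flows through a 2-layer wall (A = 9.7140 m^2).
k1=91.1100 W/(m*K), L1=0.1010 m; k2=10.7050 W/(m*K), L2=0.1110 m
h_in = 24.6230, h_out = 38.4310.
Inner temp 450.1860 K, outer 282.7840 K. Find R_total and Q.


R_conv_in = 1/(24.6230*9.7140) = 0.0042
R_1 = 0.1010/(91.1100*9.7140) = 0.0001
R_2 = 0.1110/(10.7050*9.7140) = 0.0011
R_conv_out = 1/(38.4310*9.7140) = 0.0027
R_total = 0.0080 K/W
Q = 167.4020 / 0.0080 = 20818.4594 W

R_total = 0.0080 K/W, Q = 20818.4594 W


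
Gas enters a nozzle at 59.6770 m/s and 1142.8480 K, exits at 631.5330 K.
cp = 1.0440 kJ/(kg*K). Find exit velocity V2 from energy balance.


dT = 511.3150 K
2*cp*1000*dT = 1067625.7200
V1^2 = 3561.3443
V2 = sqrt(1071187.0643) = 1034.9817 m/s

1034.9817 m/s


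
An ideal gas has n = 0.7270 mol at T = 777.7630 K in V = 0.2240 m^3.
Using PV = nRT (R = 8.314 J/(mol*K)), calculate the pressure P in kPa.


P = nRT/V = 0.7270 * 8.314 * 777.7630 / 0.2240
= 4701.0158 / 0.2240 = 20986.6776 Pa = 20.9867 kPa

20.9867 kPa


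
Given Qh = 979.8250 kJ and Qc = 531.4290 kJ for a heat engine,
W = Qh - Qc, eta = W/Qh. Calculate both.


W = 979.8250 - 531.4290 = 448.3960 kJ
eta = 448.3960 / 979.8250 = 0.4576 = 45.7629%

W = 448.3960 kJ, eta = 45.7629%


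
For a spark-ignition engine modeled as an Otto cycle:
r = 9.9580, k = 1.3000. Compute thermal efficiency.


r^(k-1) = 1.9927
eta = 1 - 1/1.9927 = 0.4982 = 49.8180%

49.8180%


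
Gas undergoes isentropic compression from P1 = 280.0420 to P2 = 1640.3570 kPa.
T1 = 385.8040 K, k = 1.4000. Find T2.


(k-1)/k = 0.2857
(P2/P1)^exp = 1.6571
T2 = 385.8040 * 1.6571 = 639.3136 K

639.3136 K


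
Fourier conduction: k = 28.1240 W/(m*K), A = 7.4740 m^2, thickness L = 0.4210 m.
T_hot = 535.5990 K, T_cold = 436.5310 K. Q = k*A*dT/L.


dT = 99.0680 K
Q = 28.1240 * 7.4740 * 99.0680 / 0.4210 = 49463.1172 W

49463.1172 W


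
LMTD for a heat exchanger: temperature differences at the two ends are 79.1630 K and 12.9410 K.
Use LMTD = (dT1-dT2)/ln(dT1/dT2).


dT1/dT2 = 6.1172
ln(dT1/dT2) = 1.8111
LMTD = 66.2220 / 1.8111 = 36.5643 K

36.5643 K


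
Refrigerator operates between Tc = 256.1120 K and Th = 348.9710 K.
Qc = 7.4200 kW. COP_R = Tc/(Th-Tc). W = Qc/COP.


COP = 256.1120 / 92.8590 = 2.7581
W = 7.4200 / 2.7581 = 2.6903 kW

COP = 2.7581, W = 2.6903 kW


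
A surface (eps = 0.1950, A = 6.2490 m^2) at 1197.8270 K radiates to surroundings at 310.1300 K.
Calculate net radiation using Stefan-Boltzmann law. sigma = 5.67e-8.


T^4 = 2.0586e+12
Tsurr^4 = 9.2507e+09
Q = 0.1950 * 5.67e-8 * 6.2490 * 2.0494e+12 = 141595.2305 W

141595.2305 W


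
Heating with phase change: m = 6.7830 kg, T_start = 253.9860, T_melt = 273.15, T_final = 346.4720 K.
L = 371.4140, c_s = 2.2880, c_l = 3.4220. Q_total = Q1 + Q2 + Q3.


Q1 (sensible, solid) = 6.7830 * 2.2880 * 19.1640 = 297.4158 kJ
Q2 (latent) = 6.7830 * 371.4140 = 2519.3012 kJ
Q3 (sensible, liquid) = 6.7830 * 3.4220 * 73.3220 = 1701.9082 kJ
Q_total = 4518.6251 kJ

4518.6251 kJ


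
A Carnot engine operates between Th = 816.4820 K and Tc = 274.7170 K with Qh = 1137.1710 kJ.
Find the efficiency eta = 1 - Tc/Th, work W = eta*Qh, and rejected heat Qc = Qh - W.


eta = 1 - 274.7170/816.4820 = 0.6635
W = 0.6635 * 1137.1710 = 754.5536 kJ
Qc = 1137.1710 - 754.5536 = 382.6174 kJ

eta = 66.3536%, W = 754.5536 kJ, Qc = 382.6174 kJ


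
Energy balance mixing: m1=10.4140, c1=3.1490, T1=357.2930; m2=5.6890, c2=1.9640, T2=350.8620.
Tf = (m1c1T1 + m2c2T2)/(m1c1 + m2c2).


num = 15637.2043
den = 43.9669
Tf = 355.6587 K

355.6587 K


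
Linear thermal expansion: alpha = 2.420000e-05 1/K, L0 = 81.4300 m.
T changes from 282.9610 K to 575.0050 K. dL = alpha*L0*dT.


dT = 292.0440 K
dL = 2.420000e-05 * 81.4300 * 292.0440 = 0.575504 m
L_final = 82.005504 m

dL = 0.575504 m


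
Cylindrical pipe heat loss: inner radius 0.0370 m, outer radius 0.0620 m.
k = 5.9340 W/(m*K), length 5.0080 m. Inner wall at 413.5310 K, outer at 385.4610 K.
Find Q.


dT = 28.0700 K
ln(ro/ri) = 0.5162
Q = 2*pi*5.9340*5.0080*28.0700 / 0.5162 = 10153.1846 W

10153.1846 W


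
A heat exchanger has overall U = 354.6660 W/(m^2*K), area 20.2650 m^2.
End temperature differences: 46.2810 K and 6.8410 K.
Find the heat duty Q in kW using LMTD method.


LMTD = 20.6298 K
Q = 354.6660 * 20.2650 * 20.6298 = 148272.6882 W = 148.2727 kW

148.2727 kW


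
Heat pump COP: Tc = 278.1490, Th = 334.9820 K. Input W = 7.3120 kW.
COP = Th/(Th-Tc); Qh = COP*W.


COP = 334.9820 / 56.8330 = 5.8941
Qh = 5.8941 * 7.3120 = 43.0980 kW

COP = 5.8941, Qh = 43.0980 kW


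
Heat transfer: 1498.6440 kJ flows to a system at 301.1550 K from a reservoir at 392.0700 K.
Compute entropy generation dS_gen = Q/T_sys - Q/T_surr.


dS_sys = 1498.6440/301.1550 = 4.9763 kJ/K
dS_surr = -1498.6440/392.0700 = -3.8224 kJ/K
dS_gen = 4.9763 - 3.8224 = 1.1539 kJ/K (irreversible)

dS_gen = 1.1539 kJ/K, irreversible


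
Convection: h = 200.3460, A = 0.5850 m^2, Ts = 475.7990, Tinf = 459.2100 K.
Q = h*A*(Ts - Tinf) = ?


dT = 16.5890 K
Q = 200.3460 * 0.5850 * 16.5890 = 1944.2708 W

1944.2708 W


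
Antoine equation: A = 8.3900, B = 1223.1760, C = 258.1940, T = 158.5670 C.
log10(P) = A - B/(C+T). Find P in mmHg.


C+T = 416.7610
B/(C+T) = 2.9350
log10(P) = 8.3900 - 2.9350 = 5.4550
P = 10^5.4550 = 285129.4488 mmHg

285129.4488 mmHg


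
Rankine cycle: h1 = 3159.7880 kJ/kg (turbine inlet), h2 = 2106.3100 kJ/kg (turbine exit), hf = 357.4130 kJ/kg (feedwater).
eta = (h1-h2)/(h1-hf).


W = 1053.4780 kJ/kg
Q_in = 2802.3750 kJ/kg
eta = 0.3759 = 37.5923%

eta = 37.5923%


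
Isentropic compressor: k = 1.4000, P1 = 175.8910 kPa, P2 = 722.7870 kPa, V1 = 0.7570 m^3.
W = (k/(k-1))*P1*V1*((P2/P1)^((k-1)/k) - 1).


(k-1)/k = 0.2857
(P2/P1)^exp = 1.4975
W = 3.5000 * 175.8910 * 0.7570 * (1.4975 - 1) = 231.8387 kJ

231.8387 kJ


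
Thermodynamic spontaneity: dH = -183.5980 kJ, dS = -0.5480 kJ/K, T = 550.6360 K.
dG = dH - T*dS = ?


T*dS = 550.6360 * -0.5480 = -301.7485 kJ
dG = -183.5980 + 301.7485 = 118.1505 kJ (non-spontaneous)

dG = 118.1505 kJ, non-spontaneous


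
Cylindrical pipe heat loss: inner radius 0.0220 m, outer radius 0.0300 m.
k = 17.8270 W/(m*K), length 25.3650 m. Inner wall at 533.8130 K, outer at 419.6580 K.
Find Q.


dT = 114.1550 K
ln(ro/ri) = 0.3102
Q = 2*pi*17.8270*25.3650*114.1550 / 0.3102 = 1045705.1610 W

1045705.1610 W


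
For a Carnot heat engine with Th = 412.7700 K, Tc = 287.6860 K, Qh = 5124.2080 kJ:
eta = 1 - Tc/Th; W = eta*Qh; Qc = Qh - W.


eta = 1 - 287.6860/412.7700 = 0.3030
W = 0.3030 * 5124.2080 = 1552.8174 kJ
Qc = 5124.2080 - 1552.8174 = 3571.3906 kJ

eta = 30.3036%, W = 1552.8174 kJ, Qc = 3571.3906 kJ


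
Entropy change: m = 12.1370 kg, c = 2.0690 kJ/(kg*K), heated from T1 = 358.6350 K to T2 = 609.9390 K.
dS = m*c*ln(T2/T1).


T2/T1 = 1.7007
ln(T2/T1) = 0.5311
dS = 12.1370 * 2.0690 * 0.5311 = 13.3355 kJ/K

13.3355 kJ/K


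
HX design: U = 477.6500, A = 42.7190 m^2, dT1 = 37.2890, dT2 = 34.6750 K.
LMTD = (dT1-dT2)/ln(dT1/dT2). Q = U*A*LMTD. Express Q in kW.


LMTD = 35.9662 K
Q = 477.6500 * 42.7190 * 35.9662 = 733879.9882 W = 733.8800 kW

733.8800 kW


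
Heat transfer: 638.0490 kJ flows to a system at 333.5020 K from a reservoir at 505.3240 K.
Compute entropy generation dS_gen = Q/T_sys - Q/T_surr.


dS_sys = 638.0490/333.5020 = 1.9132 kJ/K
dS_surr = -638.0490/505.3240 = -1.2627 kJ/K
dS_gen = 1.9132 - 1.2627 = 0.6505 kJ/K (irreversible)

dS_gen = 0.6505 kJ/K, irreversible


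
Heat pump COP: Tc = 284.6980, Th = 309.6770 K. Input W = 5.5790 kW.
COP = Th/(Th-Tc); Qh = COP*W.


COP = 309.6770 / 24.9790 = 12.3975
Qh = 12.3975 * 5.5790 = 69.1656 kW

COP = 12.3975, Qh = 69.1656 kW


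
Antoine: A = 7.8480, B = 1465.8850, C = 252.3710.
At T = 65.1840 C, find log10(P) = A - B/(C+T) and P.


C+T = 317.5550
B/(C+T) = 4.6162
log10(P) = 7.8480 - 4.6162 = 3.2318
P = 10^3.2318 = 1705.4501 mmHg

1705.4501 mmHg


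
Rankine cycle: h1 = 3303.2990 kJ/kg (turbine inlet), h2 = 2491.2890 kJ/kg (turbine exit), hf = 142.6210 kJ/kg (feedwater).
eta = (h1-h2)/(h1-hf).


W = 812.0100 kJ/kg
Q_in = 3160.6780 kJ/kg
eta = 0.2569 = 25.6910%

eta = 25.6910%


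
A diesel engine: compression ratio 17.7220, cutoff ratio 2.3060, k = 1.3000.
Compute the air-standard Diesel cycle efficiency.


r^(k-1) = 2.3689
rc^k = 2.9629
eta = 0.5120 = 51.1957%

51.1957%


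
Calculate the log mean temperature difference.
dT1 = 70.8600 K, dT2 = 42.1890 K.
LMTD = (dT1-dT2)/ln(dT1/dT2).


dT1/dT2 = 1.6796
ln(dT1/dT2) = 0.5185
LMTD = 28.6710 / 0.5185 = 55.2911 K

55.2911 K


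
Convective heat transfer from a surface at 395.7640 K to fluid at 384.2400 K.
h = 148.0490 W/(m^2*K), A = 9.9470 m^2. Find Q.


dT = 11.5240 K
Q = 148.0490 * 9.9470 * 11.5240 = 16970.7426 W

16970.7426 W


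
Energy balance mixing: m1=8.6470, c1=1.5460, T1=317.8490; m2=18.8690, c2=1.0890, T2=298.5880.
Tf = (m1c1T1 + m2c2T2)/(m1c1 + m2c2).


num = 10384.5768
den = 33.9166
Tf = 306.1797 K

306.1797 K


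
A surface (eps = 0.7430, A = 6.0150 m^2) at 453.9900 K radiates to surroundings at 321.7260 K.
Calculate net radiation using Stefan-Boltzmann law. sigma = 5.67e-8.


T^4 = 4.2480e+10
Tsurr^4 = 1.0714e+10
Q = 0.7430 * 5.67e-8 * 6.0150 * 3.1766e+10 = 8049.5806 W

8049.5806 W


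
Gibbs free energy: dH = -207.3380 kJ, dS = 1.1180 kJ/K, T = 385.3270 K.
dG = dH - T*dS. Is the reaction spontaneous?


T*dS = 385.3270 * 1.1180 = 430.7956 kJ
dG = -207.3380 - 430.7956 = -638.1336 kJ (spontaneous)

dG = -638.1336 kJ, spontaneous


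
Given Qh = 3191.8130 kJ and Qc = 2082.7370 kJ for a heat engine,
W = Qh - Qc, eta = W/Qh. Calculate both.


W = 3191.8130 - 2082.7370 = 1109.0760 kJ
eta = 1109.0760 / 3191.8130 = 0.3475 = 34.7475%

W = 1109.0760 kJ, eta = 34.7475%


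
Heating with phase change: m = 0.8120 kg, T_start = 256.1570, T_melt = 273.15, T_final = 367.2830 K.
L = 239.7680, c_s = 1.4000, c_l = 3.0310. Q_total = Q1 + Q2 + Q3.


Q1 (sensible, solid) = 0.8120 * 1.4000 * 16.9930 = 19.3176 kJ
Q2 (latent) = 0.8120 * 239.7680 = 194.6916 kJ
Q3 (sensible, liquid) = 0.8120 * 3.0310 * 94.1330 = 231.6775 kJ
Q_total = 445.6868 kJ

445.6868 kJ
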